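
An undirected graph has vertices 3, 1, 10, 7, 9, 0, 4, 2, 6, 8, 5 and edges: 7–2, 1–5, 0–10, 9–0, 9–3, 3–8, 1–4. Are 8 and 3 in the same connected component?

Yes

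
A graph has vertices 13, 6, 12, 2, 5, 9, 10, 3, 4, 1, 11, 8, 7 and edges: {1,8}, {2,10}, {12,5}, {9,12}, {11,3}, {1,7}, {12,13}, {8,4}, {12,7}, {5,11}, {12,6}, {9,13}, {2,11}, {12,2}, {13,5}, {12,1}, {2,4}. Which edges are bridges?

The edges on the cycle 9-12-13-9 are not bridges since each lies on that cycle.
But removing 11-3 disconnects 11 from 3; removing 6-12 disconnects 6 from 12; removing 2-10 disconnects 2 from 10 — these are bridges.

10-2, 11-3, 12-6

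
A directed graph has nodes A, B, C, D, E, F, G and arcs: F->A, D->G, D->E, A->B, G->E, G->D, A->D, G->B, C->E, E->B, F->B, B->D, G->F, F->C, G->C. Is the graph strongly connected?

Yes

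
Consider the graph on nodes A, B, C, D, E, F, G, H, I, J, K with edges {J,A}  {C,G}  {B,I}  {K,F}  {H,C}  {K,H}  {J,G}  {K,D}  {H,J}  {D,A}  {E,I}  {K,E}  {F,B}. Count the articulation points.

Removing K increases the component count from 1 to 2, so K is a cut vertex.
By contrast removing H leaves 1 component; it is not a cut vertex. No other vertex is a cut vertex either.

1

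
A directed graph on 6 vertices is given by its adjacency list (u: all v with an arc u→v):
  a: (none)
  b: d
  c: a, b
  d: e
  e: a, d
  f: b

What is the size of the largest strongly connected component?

2

{d, e} are all mutually reachable — one SCC of size 2.
{f} is an SCC by itself.
{c} is an SCC by itself.
{a} is an SCC by itself.
{b} is an SCC by itself.
The largest has 2 vertices.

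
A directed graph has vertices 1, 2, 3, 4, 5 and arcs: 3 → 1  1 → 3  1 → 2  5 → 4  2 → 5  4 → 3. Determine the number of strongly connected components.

1

{1, 2, 3, 4, 5} are all mutually reachable — one SCC of size 5.
That gives 1 strongly connected component.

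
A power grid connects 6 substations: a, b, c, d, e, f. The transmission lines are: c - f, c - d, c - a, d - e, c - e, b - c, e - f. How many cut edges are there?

The edges on the cycle c-d-e-c are not bridges since each lies on that cycle.
But removing b - c disconnects b from c; removing a - c disconnects a from c — these are bridges.
That makes 2 bridges.

2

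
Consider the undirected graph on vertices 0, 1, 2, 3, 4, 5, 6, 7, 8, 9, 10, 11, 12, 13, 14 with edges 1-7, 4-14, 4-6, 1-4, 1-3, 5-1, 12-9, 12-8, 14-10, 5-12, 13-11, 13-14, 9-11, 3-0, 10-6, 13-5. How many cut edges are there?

4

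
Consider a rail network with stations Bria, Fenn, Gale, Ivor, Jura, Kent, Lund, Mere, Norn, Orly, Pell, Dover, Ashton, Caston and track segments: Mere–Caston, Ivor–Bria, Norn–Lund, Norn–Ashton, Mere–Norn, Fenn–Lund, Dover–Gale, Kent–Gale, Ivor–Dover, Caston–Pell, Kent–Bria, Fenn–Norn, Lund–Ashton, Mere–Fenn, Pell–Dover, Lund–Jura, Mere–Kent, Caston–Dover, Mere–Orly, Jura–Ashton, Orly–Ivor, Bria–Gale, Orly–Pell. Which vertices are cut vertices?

Mere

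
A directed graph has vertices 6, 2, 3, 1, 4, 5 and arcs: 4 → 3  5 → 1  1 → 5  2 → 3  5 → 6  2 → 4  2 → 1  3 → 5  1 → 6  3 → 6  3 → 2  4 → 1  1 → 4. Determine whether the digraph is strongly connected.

No

There is no directed path from 6 to 2, so the graph is not strongly connected.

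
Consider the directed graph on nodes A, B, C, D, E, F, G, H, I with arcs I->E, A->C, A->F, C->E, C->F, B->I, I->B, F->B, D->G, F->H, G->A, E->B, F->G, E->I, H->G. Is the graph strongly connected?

No

There is no directed path from A to D, so the graph is not strongly connected.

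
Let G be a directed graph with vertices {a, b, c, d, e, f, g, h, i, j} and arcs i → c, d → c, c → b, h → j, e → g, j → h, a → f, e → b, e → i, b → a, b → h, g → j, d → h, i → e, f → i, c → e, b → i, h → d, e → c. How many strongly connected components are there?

1

{a, b, c, d, e, f, g, h, i, j} are all mutually reachable — one SCC of size 10.
That gives 1 strongly connected component.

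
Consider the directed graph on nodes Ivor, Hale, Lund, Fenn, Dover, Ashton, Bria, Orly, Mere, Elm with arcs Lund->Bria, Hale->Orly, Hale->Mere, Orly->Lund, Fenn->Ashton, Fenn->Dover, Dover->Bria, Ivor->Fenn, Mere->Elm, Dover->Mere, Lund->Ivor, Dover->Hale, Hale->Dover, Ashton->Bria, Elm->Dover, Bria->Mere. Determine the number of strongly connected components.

1

{Elm, Bria, Fenn, Hale, Ivor, Lund, Mere, Orly, Dover, Ashton} are all mutually reachable — one SCC of size 10.
That gives 1 strongly connected component.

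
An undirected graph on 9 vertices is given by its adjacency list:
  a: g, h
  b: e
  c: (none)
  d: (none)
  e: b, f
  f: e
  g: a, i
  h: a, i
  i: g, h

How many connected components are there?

c is isolated — a component by itself.
d is isolated — a component by itself.
Starting from b we can reach b, e, f. That is one component of size 3.
Starting from a we can reach a, g, h, i. That is one component of size 4.
Total: 4 components.

4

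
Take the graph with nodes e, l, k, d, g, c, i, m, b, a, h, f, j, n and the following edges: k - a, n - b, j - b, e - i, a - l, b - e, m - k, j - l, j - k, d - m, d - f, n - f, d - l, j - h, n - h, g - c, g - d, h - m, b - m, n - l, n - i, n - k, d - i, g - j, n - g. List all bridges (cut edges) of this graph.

The edges on the cycle g-j-h-m-d-g are not bridges since each lies on that cycle.
But removing c - g disconnects c from g — this is a bridge.

c-g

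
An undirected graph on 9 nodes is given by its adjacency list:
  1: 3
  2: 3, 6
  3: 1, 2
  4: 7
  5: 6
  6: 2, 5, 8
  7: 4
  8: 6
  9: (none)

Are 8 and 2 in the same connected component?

Yes

From 8 we can reach 1, 2, 3, 5, 6, 8, which includes 2.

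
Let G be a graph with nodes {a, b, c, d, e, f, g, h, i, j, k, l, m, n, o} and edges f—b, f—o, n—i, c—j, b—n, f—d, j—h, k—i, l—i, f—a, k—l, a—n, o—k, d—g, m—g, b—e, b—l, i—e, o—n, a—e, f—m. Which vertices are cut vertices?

Removing f increases the component count from 2 to 3, so f is a cut vertex.
Removing j increases the component count from 2 to 3, so j is a cut vertex.
By contrast removing h leaves 2 components; it is not a cut vertex. No other vertex is a cut vertex either.

f, j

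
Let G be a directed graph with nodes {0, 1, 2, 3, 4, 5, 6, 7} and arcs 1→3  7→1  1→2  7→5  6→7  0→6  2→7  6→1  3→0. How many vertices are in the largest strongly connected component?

{0, 1, 2, 3, 6, 7} are all mutually reachable — one SCC of size 6.
{4} is an SCC by itself.
{5} is an SCC by itself.
The largest has 6 vertices.

6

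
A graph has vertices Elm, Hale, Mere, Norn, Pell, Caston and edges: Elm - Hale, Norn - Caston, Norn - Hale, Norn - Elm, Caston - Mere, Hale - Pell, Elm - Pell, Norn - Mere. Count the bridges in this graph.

The edges on the cycle Norn-Caston-Mere-Norn are not bridges since each lies on that cycle.
Every edge lies on some cycle, so there are no bridges.

0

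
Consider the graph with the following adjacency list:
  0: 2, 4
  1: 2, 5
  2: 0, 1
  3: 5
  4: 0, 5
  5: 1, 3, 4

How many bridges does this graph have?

1

The edges on the cycle 4-0-2-1-5-4 are not bridges since each lies on that cycle.
But removing 5-3 disconnects 5 from 3 — this is a bridge.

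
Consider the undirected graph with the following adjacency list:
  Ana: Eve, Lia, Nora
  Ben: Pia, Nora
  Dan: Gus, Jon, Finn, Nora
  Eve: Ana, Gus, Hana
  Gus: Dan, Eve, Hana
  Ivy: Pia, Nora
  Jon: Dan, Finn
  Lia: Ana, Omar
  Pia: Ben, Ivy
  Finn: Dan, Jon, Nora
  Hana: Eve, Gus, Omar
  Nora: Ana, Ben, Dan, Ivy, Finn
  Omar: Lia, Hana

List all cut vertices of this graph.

Nora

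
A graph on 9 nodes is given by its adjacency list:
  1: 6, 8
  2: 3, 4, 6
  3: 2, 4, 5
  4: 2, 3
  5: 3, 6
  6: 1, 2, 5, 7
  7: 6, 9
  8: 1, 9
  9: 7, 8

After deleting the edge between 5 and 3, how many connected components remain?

5 and 3 are still connected via 5-6-2-3, so the component count stays at 1.

1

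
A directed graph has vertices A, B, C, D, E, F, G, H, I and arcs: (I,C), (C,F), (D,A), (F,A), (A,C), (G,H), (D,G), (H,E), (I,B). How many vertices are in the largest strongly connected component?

3

{A, C, F} are all mutually reachable — one SCC of size 3.
{G} is an SCC by itself.
{D} is an SCC by itself.
{B} is an SCC by itself.
{E} is an SCC by itself.
(and 2 more singleton SCCs)
The largest has 3 vertices.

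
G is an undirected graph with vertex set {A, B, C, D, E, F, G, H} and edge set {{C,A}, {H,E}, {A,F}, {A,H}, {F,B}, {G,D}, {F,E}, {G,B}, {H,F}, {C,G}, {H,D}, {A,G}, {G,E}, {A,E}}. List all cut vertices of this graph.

none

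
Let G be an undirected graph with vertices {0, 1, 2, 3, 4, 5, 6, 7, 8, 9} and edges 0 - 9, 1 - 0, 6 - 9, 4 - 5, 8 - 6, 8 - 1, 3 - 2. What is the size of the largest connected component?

5

7 is isolated — a component by itself.
Starting from 2 we can reach 2, 3. That is one component of size 2.
Starting from 4 we can reach 4, 5. That is one component of size 2.
Starting from 0 we can reach 0, 1, 6, 8, 9. That is one component of size 5.
The largest has 5 vertices.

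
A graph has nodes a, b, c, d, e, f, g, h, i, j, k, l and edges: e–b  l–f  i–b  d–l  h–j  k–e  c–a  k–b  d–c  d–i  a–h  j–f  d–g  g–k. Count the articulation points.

Removing d increases the component count from 1 to 2, so d is a cut vertex.
By contrast removing g leaves 1 component; it is not a cut vertex. No other vertex is a cut vertex either.

1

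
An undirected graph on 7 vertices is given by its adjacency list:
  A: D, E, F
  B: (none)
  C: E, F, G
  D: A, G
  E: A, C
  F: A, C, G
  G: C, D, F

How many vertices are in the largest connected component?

6

B is isolated — a component by itself.
Starting from A we can reach A, C, D, E, F, G. That is one component of size 6.
The largest has 6 vertices.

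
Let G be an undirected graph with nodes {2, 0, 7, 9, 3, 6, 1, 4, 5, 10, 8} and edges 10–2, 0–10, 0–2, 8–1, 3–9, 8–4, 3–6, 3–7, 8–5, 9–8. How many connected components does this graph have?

Starting from 0 we can reach 0, 2, 10. That is one component of size 3.
Starting from 1 we can reach 1, 3, 4, 5, 6, 7, 8, 9. That is one component of size 8.
Total: 2 components.

2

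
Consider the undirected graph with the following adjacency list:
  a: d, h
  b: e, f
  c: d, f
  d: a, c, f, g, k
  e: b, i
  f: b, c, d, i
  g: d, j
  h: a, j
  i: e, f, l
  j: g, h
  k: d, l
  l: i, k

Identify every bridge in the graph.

The edges on the cycle d-a-h-j-g-d are not bridges since each lies on that cycle.
Every edge lies on some cycle, so there are no bridges.

none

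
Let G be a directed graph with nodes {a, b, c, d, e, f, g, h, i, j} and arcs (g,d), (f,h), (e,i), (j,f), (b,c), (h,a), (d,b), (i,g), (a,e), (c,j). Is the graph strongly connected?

From j we can reach every vertex (a, b, c, d, e, f, g, h, i, j), and every vertex can reach j (a, b, c, d, e, f, g, h, i, j). So the whole graph is one strongly connected component.

Yes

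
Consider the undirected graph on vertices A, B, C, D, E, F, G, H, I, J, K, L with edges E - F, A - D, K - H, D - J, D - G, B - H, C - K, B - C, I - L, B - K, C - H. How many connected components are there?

Starting from E we can reach E, F. That is one component of size 2.
Starting from I we can reach I, L. That is one component of size 2.
Starting from B we can reach B, C, H, K. That is one component of size 4.
Starting from A we can reach A, D, G, J. That is one component of size 4.
Total: 4 components.

4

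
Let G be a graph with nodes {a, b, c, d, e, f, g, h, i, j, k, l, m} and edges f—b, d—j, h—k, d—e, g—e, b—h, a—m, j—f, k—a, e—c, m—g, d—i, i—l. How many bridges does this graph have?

3

The edges on the cycle d-j-f-b-h-k-a-m-g-e-d are not bridges since each lies on that cycle.
But removing i—l disconnects i from l; removing d—i disconnects d from i; removing e—c disconnects e from c — these are bridges.
That makes 3 bridges.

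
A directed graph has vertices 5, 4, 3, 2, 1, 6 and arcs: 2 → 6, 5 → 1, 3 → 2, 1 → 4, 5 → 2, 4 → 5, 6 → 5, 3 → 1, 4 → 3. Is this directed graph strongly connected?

Yes

From 1 we can reach every vertex (1, 2, 3, 4, 5, 6), and every vertex can reach 1 (1, 2, 3, 4, 5, 6). So the whole graph is one strongly connected component.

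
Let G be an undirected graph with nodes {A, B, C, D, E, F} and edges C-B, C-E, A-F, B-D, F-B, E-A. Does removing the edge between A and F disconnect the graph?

No

After removing A-F, the path A-E-C-B-F still connects them, so the edge is not a bridge.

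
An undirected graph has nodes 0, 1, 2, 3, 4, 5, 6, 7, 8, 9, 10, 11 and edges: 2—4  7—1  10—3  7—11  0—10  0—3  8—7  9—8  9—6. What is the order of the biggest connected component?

6

5 is isolated — a component by itself.
Starting from 2 we can reach 2, 4. That is one component of size 2.
Starting from 0 we can reach 0, 3, 10. That is one component of size 3.
Starting from 1 we can reach 1, 6, 7, 8, 9, 11. That is one component of size 6.
The largest has 6 vertices.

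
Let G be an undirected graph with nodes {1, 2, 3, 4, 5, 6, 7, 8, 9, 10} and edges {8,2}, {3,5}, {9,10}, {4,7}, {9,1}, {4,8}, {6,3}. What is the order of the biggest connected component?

4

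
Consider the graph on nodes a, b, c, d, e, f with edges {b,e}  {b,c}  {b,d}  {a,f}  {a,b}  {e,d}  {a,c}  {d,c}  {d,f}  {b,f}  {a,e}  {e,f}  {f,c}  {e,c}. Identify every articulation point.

none

Removing a, for instance, still leaves 1 component. No single vertex removal increases the component count — the graph has no articulation points.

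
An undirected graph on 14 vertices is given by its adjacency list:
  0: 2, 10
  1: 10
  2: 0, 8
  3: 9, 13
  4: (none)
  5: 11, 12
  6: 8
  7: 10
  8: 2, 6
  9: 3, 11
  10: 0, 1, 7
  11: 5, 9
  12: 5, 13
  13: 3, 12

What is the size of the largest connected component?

4 is isolated — a component by itself.
Starting from 3 we can reach 3, 5, 9, 11, 12, 13. That is one component of size 6.
Starting from 0 we can reach 0, 1, 2, 6, 7, 8, 10. That is one component of size 7.
The largest has 7 vertices.

7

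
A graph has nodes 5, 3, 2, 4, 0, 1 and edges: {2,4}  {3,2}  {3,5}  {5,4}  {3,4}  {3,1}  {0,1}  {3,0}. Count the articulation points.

Removing 3 increases the component count from 1 to 2, so 3 is a cut vertex.
By contrast removing 2 leaves 1 component; it is not a cut vertex. No other vertex is a cut vertex either.

1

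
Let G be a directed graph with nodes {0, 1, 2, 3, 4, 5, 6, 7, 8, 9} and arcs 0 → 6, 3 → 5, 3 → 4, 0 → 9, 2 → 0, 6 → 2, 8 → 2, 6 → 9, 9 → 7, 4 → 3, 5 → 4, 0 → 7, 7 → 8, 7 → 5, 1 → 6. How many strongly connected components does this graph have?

3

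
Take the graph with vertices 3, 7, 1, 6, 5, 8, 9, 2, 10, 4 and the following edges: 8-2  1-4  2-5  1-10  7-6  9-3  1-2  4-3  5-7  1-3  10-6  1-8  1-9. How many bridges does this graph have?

The edges on the cycle 1-9-3-1 are not bridges since each lies on that cycle.
Every edge lies on some cycle, so there are no bridges.

0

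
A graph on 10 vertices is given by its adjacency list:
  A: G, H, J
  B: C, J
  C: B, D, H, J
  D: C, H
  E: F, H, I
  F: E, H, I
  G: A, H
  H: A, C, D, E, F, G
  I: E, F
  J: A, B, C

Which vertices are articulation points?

Removing H increases the component count from 1 to 2, so H is a cut vertex.
By contrast removing G leaves 1 component; it is not a cut vertex. No other vertex is a cut vertex either.

H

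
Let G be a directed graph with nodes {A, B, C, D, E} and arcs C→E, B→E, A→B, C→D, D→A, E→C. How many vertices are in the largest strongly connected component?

5

{A, B, C, D, E} are all mutually reachable — one SCC of size 5.
The largest has 5 vertices.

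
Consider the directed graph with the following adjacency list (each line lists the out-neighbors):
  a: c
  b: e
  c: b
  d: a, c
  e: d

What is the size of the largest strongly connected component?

{a, b, c, d, e} are all mutually reachable — one SCC of size 5.
The largest has 5 vertices.

5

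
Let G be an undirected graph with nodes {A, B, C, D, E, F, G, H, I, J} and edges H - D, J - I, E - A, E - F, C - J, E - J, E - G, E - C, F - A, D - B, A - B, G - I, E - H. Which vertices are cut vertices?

Removing E increases the component count from 1 to 2, so E is a cut vertex.
By contrast removing G leaves 1 component; it is not a cut vertex. No other vertex is a cut vertex either.

E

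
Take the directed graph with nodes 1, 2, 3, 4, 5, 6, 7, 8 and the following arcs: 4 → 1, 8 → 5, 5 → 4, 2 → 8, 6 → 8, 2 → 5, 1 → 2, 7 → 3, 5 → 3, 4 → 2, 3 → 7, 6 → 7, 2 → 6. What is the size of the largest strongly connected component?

{1, 2, 4, 5, 6, 8} are all mutually reachable — one SCC of size 6.
{3, 7} are all mutually reachable — one SCC of size 2.
The largest has 6 vertices.

6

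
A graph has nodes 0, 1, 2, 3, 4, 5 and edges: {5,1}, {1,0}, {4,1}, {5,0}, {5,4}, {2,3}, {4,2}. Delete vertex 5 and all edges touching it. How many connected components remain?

1

With 5 gone, the remaining components are: {0, 1, 2, 3, 4}.
That is 1 component.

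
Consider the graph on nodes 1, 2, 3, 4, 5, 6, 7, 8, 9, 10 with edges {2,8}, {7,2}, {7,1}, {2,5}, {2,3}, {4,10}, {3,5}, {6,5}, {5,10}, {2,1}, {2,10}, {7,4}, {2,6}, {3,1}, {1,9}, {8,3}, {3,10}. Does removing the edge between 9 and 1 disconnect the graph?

Yes

Removing 9 - 1 leaves no path between 9 and 1: the component count goes from 1 to 2. So it is a bridge.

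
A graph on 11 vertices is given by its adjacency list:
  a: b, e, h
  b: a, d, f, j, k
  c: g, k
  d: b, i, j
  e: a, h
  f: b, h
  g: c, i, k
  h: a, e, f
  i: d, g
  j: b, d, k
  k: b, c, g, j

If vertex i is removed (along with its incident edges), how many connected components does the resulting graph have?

1

With i gone, the remaining components are: {a, b, c, d, e, f, g, h, j, k}.
That is 1 component.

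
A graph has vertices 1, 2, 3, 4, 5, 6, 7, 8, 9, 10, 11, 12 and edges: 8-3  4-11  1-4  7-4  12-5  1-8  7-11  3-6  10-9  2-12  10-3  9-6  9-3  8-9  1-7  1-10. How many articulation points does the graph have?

Removing 1 increases the component count from 2 to 3, so 1 is a cut vertex.
Removing 12 increases the component count from 2 to 3, so 12 is a cut vertex.
By contrast removing 11 leaves 2 components; it is not a cut vertex. No other vertex is a cut vertex either.

2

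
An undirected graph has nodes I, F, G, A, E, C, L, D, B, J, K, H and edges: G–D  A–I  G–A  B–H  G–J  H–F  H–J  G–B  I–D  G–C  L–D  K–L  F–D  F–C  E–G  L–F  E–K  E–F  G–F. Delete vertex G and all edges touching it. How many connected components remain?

1

With G gone, the remaining components are: {A, B, C, D, E, F, H, I, J, K, L}.
That is 1 component.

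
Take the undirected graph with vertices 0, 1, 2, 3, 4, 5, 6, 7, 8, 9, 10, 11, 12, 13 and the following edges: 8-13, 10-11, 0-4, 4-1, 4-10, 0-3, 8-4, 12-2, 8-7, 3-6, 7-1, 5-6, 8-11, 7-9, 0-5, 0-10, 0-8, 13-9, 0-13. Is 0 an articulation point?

Deleting 0 raises the number of components from 2 to 3, so 0 is a cut vertex.

Yes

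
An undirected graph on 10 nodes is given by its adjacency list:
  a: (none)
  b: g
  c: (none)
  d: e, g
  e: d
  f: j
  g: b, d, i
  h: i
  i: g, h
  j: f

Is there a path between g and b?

From g we can reach b, d, e, g, h, i, which includes b.

Yes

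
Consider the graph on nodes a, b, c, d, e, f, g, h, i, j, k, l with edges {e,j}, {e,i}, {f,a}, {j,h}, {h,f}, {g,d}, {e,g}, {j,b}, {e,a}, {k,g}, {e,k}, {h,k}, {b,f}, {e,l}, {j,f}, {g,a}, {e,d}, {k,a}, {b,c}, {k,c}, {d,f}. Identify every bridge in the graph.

e-i, e-l

The edges on the cycle j-h-k-c-b-j are not bridges since each lies on that cycle.
But removing i–e disconnects i from e; removing l–e disconnects l from e — these are bridges.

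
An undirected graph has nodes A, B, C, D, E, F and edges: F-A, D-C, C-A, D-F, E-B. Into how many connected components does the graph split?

2

Starting from B we can reach B, E. That is one component of size 2.
Starting from A we can reach A, C, D, F. That is one component of size 4.
Total: 2 components.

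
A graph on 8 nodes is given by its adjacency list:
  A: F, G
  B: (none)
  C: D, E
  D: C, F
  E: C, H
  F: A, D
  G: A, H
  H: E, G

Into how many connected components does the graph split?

B is isolated — a component by itself.
Starting from A we can reach A, C, D, E, F, G, H. That is one component of size 7.
Total: 2 components.

2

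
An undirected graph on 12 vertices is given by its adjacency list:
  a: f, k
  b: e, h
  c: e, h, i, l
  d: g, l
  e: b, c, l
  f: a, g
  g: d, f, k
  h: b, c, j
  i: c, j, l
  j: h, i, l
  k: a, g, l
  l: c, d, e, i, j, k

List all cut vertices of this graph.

l

Removing l increases the component count from 1 to 2, so l is a cut vertex.
By contrast removing h leaves 1 component; it is not a cut vertex. No other vertex is a cut vertex either.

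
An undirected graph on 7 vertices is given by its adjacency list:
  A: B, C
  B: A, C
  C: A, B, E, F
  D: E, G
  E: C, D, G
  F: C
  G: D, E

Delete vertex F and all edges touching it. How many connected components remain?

With F gone, the remaining components are: {A, B, C, D, E, G}.
That is 1 component.

1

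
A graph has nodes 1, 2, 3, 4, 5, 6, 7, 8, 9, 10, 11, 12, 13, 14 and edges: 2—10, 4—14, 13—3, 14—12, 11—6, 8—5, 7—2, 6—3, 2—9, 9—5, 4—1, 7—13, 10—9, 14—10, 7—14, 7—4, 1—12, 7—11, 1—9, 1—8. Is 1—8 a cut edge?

No

After removing 1—8, the path 1-9-5-8 still connects them, so the edge is not a bridge.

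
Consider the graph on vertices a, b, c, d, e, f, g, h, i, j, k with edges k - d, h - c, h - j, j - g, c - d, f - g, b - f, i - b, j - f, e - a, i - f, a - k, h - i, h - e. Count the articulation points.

Removing h increases the component count from 1 to 2, so h is a cut vertex.
By contrast removing b leaves 1 component; it is not a cut vertex. No other vertex is a cut vertex either.

1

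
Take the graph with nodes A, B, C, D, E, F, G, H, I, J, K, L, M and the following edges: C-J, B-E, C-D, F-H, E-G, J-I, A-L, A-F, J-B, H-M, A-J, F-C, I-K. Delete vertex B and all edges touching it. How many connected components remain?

With B gone, the remaining components are: {E, G}; {A, C, D, F, H, I, J, K, L, M}.
That is 2 components.

2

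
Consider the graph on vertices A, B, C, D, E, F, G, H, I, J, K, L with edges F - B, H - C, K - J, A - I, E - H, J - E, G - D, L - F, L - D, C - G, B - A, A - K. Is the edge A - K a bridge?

After removing A - K, the path A-B-F-L-D-G-C-H-E-J-K still connects them, so the edge is not a bridge.

No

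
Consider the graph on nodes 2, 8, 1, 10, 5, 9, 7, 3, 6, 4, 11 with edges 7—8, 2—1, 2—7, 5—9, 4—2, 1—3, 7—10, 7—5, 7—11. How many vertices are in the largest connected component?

10

6 is isolated — a component by itself.
Starting from 1 we can reach 1, 2, 3, 4, 5, 7, 8, 9, 10, 11. That is one component of size 10.
The largest has 10 vertices.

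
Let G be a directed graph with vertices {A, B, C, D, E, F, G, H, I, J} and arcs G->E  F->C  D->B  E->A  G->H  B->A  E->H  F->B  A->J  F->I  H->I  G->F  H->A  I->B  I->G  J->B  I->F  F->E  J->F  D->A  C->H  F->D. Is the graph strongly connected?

From H we can reach every vertex (A, B, C, D, E, F, G, H, I, J), and every vertex can reach H (A, B, C, D, E, F, G, H, I, J). So the whole graph is one strongly connected component.

Yes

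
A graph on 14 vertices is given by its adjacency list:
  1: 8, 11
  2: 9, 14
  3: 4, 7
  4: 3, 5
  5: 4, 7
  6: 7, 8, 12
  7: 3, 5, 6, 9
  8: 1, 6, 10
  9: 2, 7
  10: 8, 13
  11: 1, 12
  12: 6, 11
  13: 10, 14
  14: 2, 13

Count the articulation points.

1

Removing 7 increases the component count from 1 to 2, so 7 is a cut vertex.
By contrast removing 2 leaves 1 component; it is not a cut vertex. No other vertex is a cut vertex either.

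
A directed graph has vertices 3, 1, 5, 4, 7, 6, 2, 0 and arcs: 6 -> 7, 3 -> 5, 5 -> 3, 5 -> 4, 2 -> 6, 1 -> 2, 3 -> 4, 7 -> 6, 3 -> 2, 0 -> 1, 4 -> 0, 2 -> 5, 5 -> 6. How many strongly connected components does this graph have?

2

{0, 1, 2, 3, 4, 5} are all mutually reachable — one SCC of size 6.
{6, 7} are all mutually reachable — one SCC of size 2.
That gives 2 strongly connected components.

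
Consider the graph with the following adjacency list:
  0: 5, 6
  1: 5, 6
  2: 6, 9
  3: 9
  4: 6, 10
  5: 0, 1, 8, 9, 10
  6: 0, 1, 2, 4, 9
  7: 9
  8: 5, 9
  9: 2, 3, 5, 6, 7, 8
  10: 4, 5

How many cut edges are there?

2

The edges on the cycle 9-8-5-9 are not bridges since each lies on that cycle.
But removing 7-9 disconnects 7 from 9; removing 3-9 disconnects 3 from 9 — these are bridges.
That makes 2 bridges.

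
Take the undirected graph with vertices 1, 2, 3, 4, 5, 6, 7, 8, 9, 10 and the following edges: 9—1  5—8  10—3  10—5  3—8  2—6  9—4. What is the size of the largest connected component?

4

7 is isolated — a component by itself.
Starting from 2 we can reach 2, 6. That is one component of size 2.
Starting from 1 we can reach 1, 4, 9. That is one component of size 3.
Starting from 3 we can reach 3, 5, 8, 10. That is one component of size 4.
The largest has 4 vertices.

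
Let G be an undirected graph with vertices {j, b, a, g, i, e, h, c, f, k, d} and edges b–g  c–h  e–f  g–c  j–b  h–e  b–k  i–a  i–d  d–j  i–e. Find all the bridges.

a-i, b-k, e-f

The edges on the cycle i-d-j-b-g-c-h-e-i are not bridges since each lies on that cycle.
But removing f–e disconnects f from e; removing k–b disconnects k from b; removing i–a disconnects i from a — these are bridges.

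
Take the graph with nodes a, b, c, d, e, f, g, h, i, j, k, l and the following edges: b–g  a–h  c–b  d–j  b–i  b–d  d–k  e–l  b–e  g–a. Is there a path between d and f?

The component containing d is {a, b, c, d, e, g, h, i, j, k, l}, and f is not in it.

No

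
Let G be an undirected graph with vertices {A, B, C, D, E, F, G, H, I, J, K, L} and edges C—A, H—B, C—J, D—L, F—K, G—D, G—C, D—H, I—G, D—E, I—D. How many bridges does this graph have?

8

The edges on the cycle I-G-D-I are not bridges since each lies on that cycle.
But removing H—B disconnects H from B; removing G—C disconnects G from C; removing D—E disconnects D from E; removing D—L disconnects D from L — these are bridges.
In total 8 edges are bridges.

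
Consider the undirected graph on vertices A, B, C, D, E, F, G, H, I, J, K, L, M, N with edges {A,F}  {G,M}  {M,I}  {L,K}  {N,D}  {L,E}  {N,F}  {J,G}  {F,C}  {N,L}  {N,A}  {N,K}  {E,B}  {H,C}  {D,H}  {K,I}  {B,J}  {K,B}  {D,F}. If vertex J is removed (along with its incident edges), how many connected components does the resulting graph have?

1

With J gone, the remaining components are: {A, B, C, D, E, F, G, H, I, K, L, M, N}.
That is 1 component.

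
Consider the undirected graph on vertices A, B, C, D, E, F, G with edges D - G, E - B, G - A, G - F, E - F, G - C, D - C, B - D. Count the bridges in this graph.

The edges on the cycle D-G-C-D are not bridges since each lies on that cycle.
But removing G - A disconnects G from A — this is a bridge.

1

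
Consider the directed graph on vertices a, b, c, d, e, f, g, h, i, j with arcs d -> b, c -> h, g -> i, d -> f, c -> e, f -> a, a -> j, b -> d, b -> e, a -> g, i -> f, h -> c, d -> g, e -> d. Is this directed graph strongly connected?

No

There is no directed path from d to h, so the graph is not strongly connected.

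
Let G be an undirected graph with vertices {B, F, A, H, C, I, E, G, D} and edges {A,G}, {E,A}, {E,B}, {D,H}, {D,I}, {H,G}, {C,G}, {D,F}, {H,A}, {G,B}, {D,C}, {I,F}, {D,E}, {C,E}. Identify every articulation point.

D

Removing D increases the component count from 1 to 2, so D is a cut vertex.
By contrast removing I leaves 1 component; it is not a cut vertex. No other vertex is a cut vertex either.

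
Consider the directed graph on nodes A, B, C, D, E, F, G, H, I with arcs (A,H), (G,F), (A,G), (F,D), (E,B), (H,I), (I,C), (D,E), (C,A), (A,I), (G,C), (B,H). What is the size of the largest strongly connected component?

{A, B, C, D, E, F, G, H, I} are all mutually reachable — one SCC of size 9.
The largest has 9 vertices.

9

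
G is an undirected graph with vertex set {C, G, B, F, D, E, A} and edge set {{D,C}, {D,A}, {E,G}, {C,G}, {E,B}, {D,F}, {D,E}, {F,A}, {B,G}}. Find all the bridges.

none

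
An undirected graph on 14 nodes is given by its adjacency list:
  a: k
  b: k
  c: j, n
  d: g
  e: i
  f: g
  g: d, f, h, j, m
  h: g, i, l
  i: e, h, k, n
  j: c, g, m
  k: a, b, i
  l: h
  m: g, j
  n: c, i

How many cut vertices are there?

Removing g increases the component count from 1 to 3, so g is a cut vertex.
Removing h increases the component count from 1 to 2, so h is a cut vertex.
Removing i increases the component count from 1 to 3, so i is a cut vertex.
Likewise k is a cut vertex.
By contrast removing c leaves 1 component; it is not a cut vertex. No other vertex is a cut vertex either.

4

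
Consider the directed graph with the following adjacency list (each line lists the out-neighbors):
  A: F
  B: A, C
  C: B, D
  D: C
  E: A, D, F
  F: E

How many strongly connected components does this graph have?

{A, B, C, D, E, F} are all mutually reachable — one SCC of size 6.
That gives 1 strongly connected component.

1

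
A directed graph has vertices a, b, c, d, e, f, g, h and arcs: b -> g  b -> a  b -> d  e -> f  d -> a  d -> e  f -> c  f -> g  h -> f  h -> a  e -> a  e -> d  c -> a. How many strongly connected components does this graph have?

7

{d, e} are all mutually reachable — one SCC of size 2.
{b} is an SCC by itself.
{a} is an SCC by itself.
{f} is an SCC by itself.
{g} is an SCC by itself.
(and 2 more singleton SCCs)
That gives 7 strongly connected components.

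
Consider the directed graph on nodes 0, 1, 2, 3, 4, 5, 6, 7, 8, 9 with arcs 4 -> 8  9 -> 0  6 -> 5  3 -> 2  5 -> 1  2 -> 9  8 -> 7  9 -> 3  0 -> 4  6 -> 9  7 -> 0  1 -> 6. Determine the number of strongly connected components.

3

{0, 4, 7, 8} are all mutually reachable — one SCC of size 4.
{1, 5, 6} are all mutually reachable — one SCC of size 3.
{2, 3, 9} are all mutually reachable — one SCC of size 3.
That gives 3 strongly connected components.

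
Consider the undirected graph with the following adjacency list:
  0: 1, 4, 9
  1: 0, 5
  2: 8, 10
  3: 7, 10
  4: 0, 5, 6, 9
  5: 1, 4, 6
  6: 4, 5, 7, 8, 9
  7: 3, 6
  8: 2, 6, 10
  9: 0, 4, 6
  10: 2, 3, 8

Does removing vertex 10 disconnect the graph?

No

Deleting 10 leaves 1 component (was 1) (its neighbors 2, 3, 8 remain connected to each other), so 10 is not a cut vertex.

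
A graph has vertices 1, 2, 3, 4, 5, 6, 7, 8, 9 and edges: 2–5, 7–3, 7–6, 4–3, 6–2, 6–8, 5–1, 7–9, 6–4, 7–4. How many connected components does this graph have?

Starting from 1 we can reach 1, 2, 3, 4, 5, 6, 7, 8, 9. That is one component of size 9.
Total: 1 component.

1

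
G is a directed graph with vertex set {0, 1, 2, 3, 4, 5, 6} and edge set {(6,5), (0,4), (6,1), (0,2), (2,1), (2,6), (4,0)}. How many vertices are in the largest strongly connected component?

2

{0, 4} are all mutually reachable — one SCC of size 2.
{2} is an SCC by itself.
{1} is an SCC by itself.
{6} is an SCC by itself.
{3} is an SCC by itself.
(and 1 more singleton SCC)
The largest has 2 vertices.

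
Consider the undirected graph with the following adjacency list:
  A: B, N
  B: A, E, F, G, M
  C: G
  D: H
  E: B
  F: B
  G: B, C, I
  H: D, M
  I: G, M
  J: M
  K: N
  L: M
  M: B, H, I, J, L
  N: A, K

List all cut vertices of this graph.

Removing A increases the component count from 1 to 2, so A is a cut vertex.
Removing B increases the component count from 1 to 4, so B is a cut vertex.
Removing G increases the component count from 1 to 2, so G is a cut vertex.
Likewise H, M, N are cut vertices.
By contrast removing C leaves 1 component; it is not a cut vertex. No other vertex is a cut vertex either.

A, B, G, H, M, N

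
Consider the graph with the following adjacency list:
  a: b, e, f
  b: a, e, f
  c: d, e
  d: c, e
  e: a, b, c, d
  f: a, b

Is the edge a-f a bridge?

No

After removing a-f, the path a-b-f still connects them, so the edge is not a bridge.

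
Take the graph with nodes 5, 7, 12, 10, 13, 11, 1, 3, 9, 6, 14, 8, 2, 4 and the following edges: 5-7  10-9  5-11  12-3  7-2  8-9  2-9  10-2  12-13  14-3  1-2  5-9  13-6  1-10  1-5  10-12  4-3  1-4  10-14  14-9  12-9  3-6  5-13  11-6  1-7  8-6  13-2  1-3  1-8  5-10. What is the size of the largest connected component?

14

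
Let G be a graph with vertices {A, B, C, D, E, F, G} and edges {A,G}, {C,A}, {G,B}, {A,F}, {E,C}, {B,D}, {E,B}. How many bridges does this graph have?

The edges on the cycle E-C-A-G-B-E are not bridges since each lies on that cycle.
But removing B - D disconnects B from D; removing A - F disconnects A from F — these are bridges.
That makes 2 bridges.

2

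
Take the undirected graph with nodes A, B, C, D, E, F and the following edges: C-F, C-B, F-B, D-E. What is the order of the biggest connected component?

3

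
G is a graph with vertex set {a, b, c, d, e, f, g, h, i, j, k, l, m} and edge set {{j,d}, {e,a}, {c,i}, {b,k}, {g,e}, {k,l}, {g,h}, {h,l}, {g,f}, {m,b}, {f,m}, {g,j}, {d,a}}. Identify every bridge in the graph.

The edges on the cycle g-j-d-a-e-g are not bridges since each lies on that cycle.
But removing c—i disconnects c from i — this is a bridge.

c-i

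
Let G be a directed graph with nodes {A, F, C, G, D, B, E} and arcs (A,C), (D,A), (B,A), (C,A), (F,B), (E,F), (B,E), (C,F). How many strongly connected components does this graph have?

3

{A, B, C, E, F} are all mutually reachable — one SCC of size 5.
{G} is an SCC by itself.
{D} is an SCC by itself.
That gives 3 strongly connected components.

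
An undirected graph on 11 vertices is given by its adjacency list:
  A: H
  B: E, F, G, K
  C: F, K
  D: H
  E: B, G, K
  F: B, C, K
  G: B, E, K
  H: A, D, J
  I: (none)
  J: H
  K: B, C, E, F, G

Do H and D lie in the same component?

From H we can reach A, D, H, J, which includes D.

Yes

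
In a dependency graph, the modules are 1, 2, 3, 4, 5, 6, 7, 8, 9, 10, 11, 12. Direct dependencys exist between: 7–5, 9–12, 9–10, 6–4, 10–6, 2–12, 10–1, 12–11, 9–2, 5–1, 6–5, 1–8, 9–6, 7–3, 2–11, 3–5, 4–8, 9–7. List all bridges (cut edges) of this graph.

none

The edges on the cycle 7-3-5-7 are not bridges since each lies on that cycle.
Every edge lies on some cycle, so there are no bridges.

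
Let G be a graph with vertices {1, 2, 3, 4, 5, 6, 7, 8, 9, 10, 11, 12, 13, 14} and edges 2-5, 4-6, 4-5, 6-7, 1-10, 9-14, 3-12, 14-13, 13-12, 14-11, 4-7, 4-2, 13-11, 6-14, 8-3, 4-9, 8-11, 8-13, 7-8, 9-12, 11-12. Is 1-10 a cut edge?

Yes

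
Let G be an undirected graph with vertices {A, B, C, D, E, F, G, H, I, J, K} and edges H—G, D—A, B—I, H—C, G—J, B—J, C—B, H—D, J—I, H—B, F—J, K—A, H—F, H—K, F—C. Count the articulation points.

Removing H increases the component count from 2 to 3, so H is a cut vertex.
By contrast removing D leaves 2 components; it is not a cut vertex. No other vertex is a cut vertex either.

1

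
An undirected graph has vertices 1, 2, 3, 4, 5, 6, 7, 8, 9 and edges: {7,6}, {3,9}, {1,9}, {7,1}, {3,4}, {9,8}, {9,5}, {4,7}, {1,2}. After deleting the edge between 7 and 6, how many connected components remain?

Before removal there is 1 component.
7–6 is a bridge — removing it separates 7's side from 6's side.
After removal: 2 components.

2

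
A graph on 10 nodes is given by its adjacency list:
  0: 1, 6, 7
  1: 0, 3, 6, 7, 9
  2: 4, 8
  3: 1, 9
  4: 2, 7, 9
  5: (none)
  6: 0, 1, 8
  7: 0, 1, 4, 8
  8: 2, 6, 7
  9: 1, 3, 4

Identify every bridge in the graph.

none

The edges on the cycle 1-7-4-9-1 are not bridges since each lies on that cycle.
Every edge lies on some cycle, so there are no bridges.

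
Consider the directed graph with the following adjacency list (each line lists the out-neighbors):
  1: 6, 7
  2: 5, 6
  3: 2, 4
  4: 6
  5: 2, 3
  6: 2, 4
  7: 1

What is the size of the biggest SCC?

5

{2, 3, 4, 5, 6} are all mutually reachable — one SCC of size 5.
{1, 7} are all mutually reachable — one SCC of size 2.
The largest has 5 vertices.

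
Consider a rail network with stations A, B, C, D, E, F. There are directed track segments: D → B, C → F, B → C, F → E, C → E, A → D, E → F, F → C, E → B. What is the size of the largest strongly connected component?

{B, C, E, F} are all mutually reachable — one SCC of size 4.
{A} is an SCC by itself.
{D} is an SCC by itself.
The largest has 4 vertices.

4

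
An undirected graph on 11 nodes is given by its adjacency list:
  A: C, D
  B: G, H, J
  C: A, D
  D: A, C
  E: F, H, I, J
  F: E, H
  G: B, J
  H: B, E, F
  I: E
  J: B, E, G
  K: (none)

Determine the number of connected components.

3

K is isolated — a component by itself.
Starting from A we can reach A, C, D. That is one component of size 3.
Starting from B we can reach B, E, F, G, H, I, J. That is one component of size 7.
Total: 3 components.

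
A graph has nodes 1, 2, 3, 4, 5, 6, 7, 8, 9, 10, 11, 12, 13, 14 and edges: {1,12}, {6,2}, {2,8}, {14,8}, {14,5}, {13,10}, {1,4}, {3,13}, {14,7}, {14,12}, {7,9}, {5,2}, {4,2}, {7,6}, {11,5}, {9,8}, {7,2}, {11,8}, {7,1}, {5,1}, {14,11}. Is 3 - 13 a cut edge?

Yes

Removing 3 - 13 leaves no path between 3 and 13: the component count goes from 2 to 3. So it is a bridge.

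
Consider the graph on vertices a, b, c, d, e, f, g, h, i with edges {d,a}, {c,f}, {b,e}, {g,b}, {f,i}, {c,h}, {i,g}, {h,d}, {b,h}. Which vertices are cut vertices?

b, d, h

Removing b increases the component count from 1 to 2, so b is a cut vertex.
Removing d increases the component count from 1 to 2, so d is a cut vertex.
Removing h increases the component count from 1 to 2, so h is a cut vertex.
By contrast removing i leaves 1 component; it is not a cut vertex. No other vertex is a cut vertex either.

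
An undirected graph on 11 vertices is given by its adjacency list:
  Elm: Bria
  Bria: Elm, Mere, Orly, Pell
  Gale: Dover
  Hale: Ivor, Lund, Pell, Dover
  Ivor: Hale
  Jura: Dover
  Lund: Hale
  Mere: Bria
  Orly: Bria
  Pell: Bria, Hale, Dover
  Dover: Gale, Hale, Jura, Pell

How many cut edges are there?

8

The edges on the cycle Hale-Dover-Pell-Hale are not bridges since each lies on that cycle.
But removing Bria-Mere disconnects Bria from Mere; removing Hale-Lund disconnects Hale from Lund; removing Hale-Ivor disconnects Hale from Ivor; removing Pell-Bria disconnects Pell from Bria — these are bridges.
In total 8 edges are bridges.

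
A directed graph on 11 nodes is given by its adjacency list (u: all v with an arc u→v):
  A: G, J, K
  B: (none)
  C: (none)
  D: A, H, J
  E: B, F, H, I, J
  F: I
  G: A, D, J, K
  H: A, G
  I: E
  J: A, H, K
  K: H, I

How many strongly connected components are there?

{A, D, E, F, G, H, I, J, K} are all mutually reachable — one SCC of size 9.
{B} is an SCC by itself.
{C} is an SCC by itself.
That gives 3 strongly connected components.

3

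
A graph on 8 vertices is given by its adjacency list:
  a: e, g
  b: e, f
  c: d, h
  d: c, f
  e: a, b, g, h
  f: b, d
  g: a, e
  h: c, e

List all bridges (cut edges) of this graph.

none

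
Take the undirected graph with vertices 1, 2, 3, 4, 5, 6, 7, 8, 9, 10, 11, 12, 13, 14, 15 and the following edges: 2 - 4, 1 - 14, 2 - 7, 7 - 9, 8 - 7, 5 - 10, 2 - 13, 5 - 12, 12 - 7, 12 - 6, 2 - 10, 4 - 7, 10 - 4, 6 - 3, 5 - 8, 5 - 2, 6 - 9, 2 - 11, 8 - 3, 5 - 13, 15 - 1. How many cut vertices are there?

Removing 1 increases the component count from 2 to 3, so 1 is a cut vertex.
Removing 2 increases the component count from 2 to 3, so 2 is a cut vertex.
By contrast removing 13 leaves 2 components; it is not a cut vertex. No other vertex is a cut vertex either.

2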